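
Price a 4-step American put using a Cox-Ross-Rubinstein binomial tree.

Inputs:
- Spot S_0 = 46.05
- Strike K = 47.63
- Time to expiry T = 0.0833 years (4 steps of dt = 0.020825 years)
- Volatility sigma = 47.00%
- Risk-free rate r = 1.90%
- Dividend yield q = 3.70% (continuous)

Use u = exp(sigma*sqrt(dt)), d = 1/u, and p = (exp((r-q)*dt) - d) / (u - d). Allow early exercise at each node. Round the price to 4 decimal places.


Answer: Price = V(0,0) = 3.5001

Derivation:
dt = T/N = 0.020825
u = exp(sigma*sqrt(dt)) = 1.070178; d = 1/u = 0.934424
p = (exp((r-q)*dt) - d) / (u - d) = 0.480290
Discount per step: exp(-r*dt) = 0.999604
Stock lattice S(k, i) with i counting down-moves:
  k=0: S(0,0) = 46.0500
  k=1: S(1,0) = 49.2817; S(1,1) = 43.0302
  k=2: S(2,0) = 52.7402; S(2,1) = 46.0500; S(2,2) = 40.2085
  k=3: S(3,0) = 56.4414; S(3,1) = 49.2817; S(3,2) = 43.0302; S(3,3) = 37.5718
  k=4: S(4,0) = 60.4024; S(4,1) = 52.7402; S(4,2) = 46.0500; S(4,3) = 40.2085; S(4,4) = 35.1079
Terminal payoffs V(N, i) = max(K - S_T, 0):
  V(4,0) = 0.000000; V(4,1) = 0.000000; V(4,2) = 1.580000; V(4,3) = 7.421533; V(4,4) = 12.522057
Backward induction: V(k, i) = exp(-r*dt) * [p * V(k+1, i) + (1-p) * V(k+1, i+1)]; then take max(V_cont, immediate exercise) for American.
  V(3,0) = exp(-r*dt) * [p*0.000000 + (1-p)*0.000000] = 0.000000; exercise = 0.000000; V(3,0) = max -> 0.000000
  V(3,1) = exp(-r*dt) * [p*0.000000 + (1-p)*1.580000] = 0.820818; exercise = 0.000000; V(3,1) = max -> 0.820818
  V(3,2) = exp(-r*dt) * [p*1.580000 + (1-p)*7.421533] = 4.614080; exercise = 4.599779; V(3,2) = max -> 4.614080
  V(3,3) = exp(-r*dt) * [p*7.421533 + (1-p)*12.522057] = 10.068344; exercise = 10.058248; V(3,3) = max -> 10.068344
  V(2,0) = exp(-r*dt) * [p*0.000000 + (1-p)*0.820818] = 0.426419; exercise = 0.000000; V(2,0) = max -> 0.426419
  V(2,1) = exp(-r*dt) * [p*0.820818 + (1-p)*4.614080] = 2.791111; exercise = 1.580000; V(2,1) = max -> 2.791111
  V(2,2) = exp(-r*dt) * [p*4.614080 + (1-p)*10.068344] = 7.445772; exercise = 7.421533; V(2,2) = max -> 7.445772
  V(1,0) = exp(-r*dt) * [p*0.426419 + (1-p)*2.791111] = 1.654720; exercise = 0.000000; V(1,0) = max -> 1.654720
  V(1,1) = exp(-r*dt) * [p*2.791111 + (1-p)*7.445772] = 5.208126; exercise = 4.599779; V(1,1) = max -> 5.208126
  V(0,0) = exp(-r*dt) * [p*1.654720 + (1-p)*5.208126] = 3.500077; exercise = 1.580000; V(0,0) = max -> 3.500077


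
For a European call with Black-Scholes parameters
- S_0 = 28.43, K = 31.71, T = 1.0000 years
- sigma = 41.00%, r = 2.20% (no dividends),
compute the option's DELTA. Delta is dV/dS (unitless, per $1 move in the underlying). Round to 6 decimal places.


d1 = -0.0076516168; d2 = -0.4176516168
phi(d1) = 0.3989306021; exp(-qT) = 1.0000000000; exp(-rT) = 0.9782402351
N(d1) = 0.4969474763
Delta = exp(-qT) * N(d1) = 1.0000000000 * 0.4969474763 = 0.496947

Answer: Delta = 0.496947


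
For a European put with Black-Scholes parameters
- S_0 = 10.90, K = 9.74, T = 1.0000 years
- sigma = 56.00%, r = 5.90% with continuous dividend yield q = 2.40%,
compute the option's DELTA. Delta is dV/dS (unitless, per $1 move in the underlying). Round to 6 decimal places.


d1 = 0.5434315564; d2 = -0.0165684436
phi(d1) = 0.3441776049; exp(-qT) = 0.9762857098; exp(-rT) = 0.9427067692
N(-d1) = 0.2934163518
Delta = -exp(-qT) * N(-d1) = -0.9762857098 * 0.2934163518 = -0.286458

Answer: Delta = -0.286458


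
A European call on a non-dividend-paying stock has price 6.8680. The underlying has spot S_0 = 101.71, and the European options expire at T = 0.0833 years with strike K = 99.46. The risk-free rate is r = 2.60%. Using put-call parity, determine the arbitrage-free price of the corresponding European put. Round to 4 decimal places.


Put-call parity: C - P = S_0 * exp(-qT) - K * exp(-rT).
S_0 * exp(-qT) = 101.7100 * 1.00000000 = 101.71000000
K * exp(-rT) = 99.4600 * 0.99783654 = 99.24482263
P = C - S*exp(-qT) + K*exp(-rT)
P = 6.8680 - 101.71000000 + 99.24482263 = 4.4028

Answer: Put price = 4.4028


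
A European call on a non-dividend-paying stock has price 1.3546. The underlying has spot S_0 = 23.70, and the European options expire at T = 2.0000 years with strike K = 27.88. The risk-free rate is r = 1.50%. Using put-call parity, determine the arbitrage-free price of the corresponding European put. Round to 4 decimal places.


Put-call parity: C - P = S_0 * exp(-qT) - K * exp(-rT).
S_0 * exp(-qT) = 23.7000 * 1.00000000 = 23.70000000
K * exp(-rT) = 27.8800 * 0.97044553 = 27.05602148
P = C - S*exp(-qT) + K*exp(-rT)
P = 1.3546 - 23.70000000 + 27.05602148 = 4.7106

Answer: Put price = 4.7106


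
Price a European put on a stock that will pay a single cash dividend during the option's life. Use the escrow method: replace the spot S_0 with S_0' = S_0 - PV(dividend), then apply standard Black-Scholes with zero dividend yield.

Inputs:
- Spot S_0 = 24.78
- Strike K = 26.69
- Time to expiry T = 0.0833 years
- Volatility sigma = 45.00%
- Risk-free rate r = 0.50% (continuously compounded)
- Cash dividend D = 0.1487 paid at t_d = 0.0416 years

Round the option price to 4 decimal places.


Answer: Price = 2.5951

Derivation:
PV(D) = D * exp(-r * t_d) = 0.1487 * 0.99979202 = 0.14866907
S_0' = S_0 - PV(D) = 24.7800 - 0.14866907 = 24.63133093
d1 = (ln(S_0'/K) + (r + sigma^2/2)*T) / (sigma*sqrt(T)) = -0.54989441
d2 = d1 - sigma*sqrt(T) = -0.67977224
exp(-rT) = 0.99958359
N(-d1) = 0.70880410; N(-d2) = 0.75167566
P = K * exp(-rT) * N(-d2) - S_0' * N(-d1) = 26.6900 * 0.99958359 * 0.75167566 - 24.63133093 * 0.70880410 = 2.5951


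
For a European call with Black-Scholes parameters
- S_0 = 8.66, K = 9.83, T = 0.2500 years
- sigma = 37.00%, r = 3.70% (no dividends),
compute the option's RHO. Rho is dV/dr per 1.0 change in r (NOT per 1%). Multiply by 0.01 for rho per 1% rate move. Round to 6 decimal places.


Answer: Rho = 0.568448

Derivation:
d1 = -0.5424957383; d2 = -0.7274957383
phi(d1) = 0.3443525312; exp(-qT) = 1.0000000000; exp(-rT) = 0.9907926496
N(d2) = 0.2334611625
Rho = K*T*exp(-rT)*N(d2) = 9.8300 * 0.2500 * 0.9907926496 * 0.2334611625 = 0.568448


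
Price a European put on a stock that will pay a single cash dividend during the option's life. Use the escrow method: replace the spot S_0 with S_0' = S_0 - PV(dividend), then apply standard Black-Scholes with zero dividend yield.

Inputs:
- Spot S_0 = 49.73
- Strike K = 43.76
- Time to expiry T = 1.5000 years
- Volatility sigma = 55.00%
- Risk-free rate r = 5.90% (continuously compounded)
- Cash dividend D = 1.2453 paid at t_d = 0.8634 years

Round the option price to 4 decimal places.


PV(D) = D * exp(-r * t_d) = 1.2453 * 0.95033512 = 1.18345232
S_0' = S_0 - PV(D) = 49.7300 - 1.18345232 = 48.54654768
d1 = (ln(S_0'/K) + (r + sigma^2/2)*T) / (sigma*sqrt(T)) = 0.62228608
d2 = d1 - sigma*sqrt(T) = -0.05132360
exp(-rT) = 0.91530311
N(-d1) = 0.26687689; N(-d2) = 0.52046617
P = K * exp(-rT) * N(-d2) - S_0' * N(-d1) = 43.7600 * 0.91530311 * 0.52046617 - 48.54654768 * 0.26687689 = 7.8906

Answer: Price = 7.8906


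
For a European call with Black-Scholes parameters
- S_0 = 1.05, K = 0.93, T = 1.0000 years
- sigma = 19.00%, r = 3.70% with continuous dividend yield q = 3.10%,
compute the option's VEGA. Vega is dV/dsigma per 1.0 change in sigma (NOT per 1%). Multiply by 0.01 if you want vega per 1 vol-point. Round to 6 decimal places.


d1 = 0.7653203000; d2 = 0.5753203000
phi(d1) = 0.2976621638; exp(-qT) = 0.9694755731; exp(-rT) = 0.9636761353
Vega = S * exp(-qT) * phi(d1) * sqrt(T) = 1.0500 * 0.9694755731 * 0.2976621638 * 1.0000000000 = 0.303005

Answer: Vega = 0.303005


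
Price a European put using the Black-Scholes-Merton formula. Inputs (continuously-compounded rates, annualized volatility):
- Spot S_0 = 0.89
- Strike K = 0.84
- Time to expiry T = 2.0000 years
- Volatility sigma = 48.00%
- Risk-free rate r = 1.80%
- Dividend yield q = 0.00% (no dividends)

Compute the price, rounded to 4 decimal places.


d1 = (ln(S/K) + (r - q + 0.5*sigma^2) * T) / (sigma * sqrt(T)) = 0.47762054
d2 = d1 - sigma * sqrt(T) = -0.20120197
exp(-rT) = 0.96464029; exp(-qT) = 1.00000000
P = K * exp(-rT) * N(-d2) - S_0 * exp(-qT) * N(-d1)
N(-d1) = 0.31646016; N(-d2) = 0.57972968
P = 0.8400 * 0.96464029 * 0.57972968 - 0.8900 * 1.00000000 * 0.31646016 = 0.1881

Answer: Price = 0.1881


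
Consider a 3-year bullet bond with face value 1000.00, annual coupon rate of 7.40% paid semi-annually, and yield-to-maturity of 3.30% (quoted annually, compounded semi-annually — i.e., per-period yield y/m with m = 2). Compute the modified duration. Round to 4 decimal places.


Answer: Modified duration = 2.7158

Derivation:
Coupon per period c = face * coupon_rate / m = 37.000000
Periods per year m = 2; per-period yield y/m = 0.016500
Number of cashflows N = 6
Cashflows (t years, CF_t, discount factor 1/(1+y/m)^(m*t), PV):
  t = 0.5000: CF_t = 37.000000, DF = 0.983768, PV = 36.399410
  t = 1.0000: CF_t = 37.000000, DF = 0.967799, PV = 35.808568
  t = 1.5000: CF_t = 37.000000, DF = 0.952090, PV = 35.227318
  t = 2.0000: CF_t = 37.000000, DF = 0.936635, PV = 34.655502
  t = 2.5000: CF_t = 37.000000, DF = 0.921432, PV = 34.092968
  t = 3.0000: CF_t = 1037.000000, DF = 0.906475, PV = 940.014296
Price P = sum_t PV_t = 1116.198061
First compute Macaulay numerator sum_t t * PV_t:
  t * PV_t at t = 0.5000: 18.199705
  t * PV_t at t = 1.0000: 35.808568
  t * PV_t at t = 1.5000: 52.840976
  t * PV_t at t = 2.0000: 69.311004
  t * PV_t at t = 2.5000: 85.232420
  t * PV_t at t = 3.0000: 2820.042888
Macaulay duration D = 3081.435561 / 1116.198061 = 2.760653
Modified duration = D / (1 + y/m) = 2.760653 / (1 + 0.016500) = 2.715842


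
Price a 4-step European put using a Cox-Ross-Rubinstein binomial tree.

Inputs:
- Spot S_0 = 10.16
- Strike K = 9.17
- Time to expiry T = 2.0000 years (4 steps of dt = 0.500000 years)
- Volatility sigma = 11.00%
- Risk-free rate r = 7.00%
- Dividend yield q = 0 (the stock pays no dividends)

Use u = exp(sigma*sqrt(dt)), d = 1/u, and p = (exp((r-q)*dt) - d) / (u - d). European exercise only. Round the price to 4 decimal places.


dt = T/N = 0.500000
u = exp(sigma*sqrt(dt)) = 1.080887; d = 1/u = 0.925166
p = (exp((r-q)*dt) - d) / (u - d) = 0.709306
Discount per step: exp(-r*dt) = 0.965605
Stock lattice S(k, i) with i counting down-moves:
  k=0: S(0,0) = 10.1600
  k=1: S(1,0) = 10.9818; S(1,1) = 9.3997
  k=2: S(2,0) = 11.8701; S(2,1) = 10.1600; S(2,2) = 8.6963
  k=3: S(3,0) = 12.8302; S(3,1) = 10.9818; S(3,2) = 9.3997; S(3,3) = 8.0455
  k=4: S(4,0) = 13.8680; S(4,1) = 11.8701; S(4,2) = 10.1600; S(4,3) = 8.6963; S(4,4) = 7.4434
Terminal payoffs V(N, i) = max(K - S_T, 0):
  V(4,0) = 0.000000; V(4,1) = 0.000000; V(4,2) = 0.000000; V(4,3) = 0.473723; V(4,4) = 1.726572
Backward induction: V(k, i) = exp(-r*dt) * [p * V(k+1, i) + (1-p) * V(k+1, i+1)].
  V(3,0) = exp(-r*dt) * [p*0.000000 + (1-p)*0.000000] = 0.000000
  V(3,1) = exp(-r*dt) * [p*0.000000 + (1-p)*0.000000] = 0.000000
  V(3,2) = exp(-r*dt) * [p*0.000000 + (1-p)*0.473723] = 0.132972
  V(3,3) = exp(-r*dt) * [p*0.473723 + (1-p)*1.726572] = 0.809099
  V(2,0) = exp(-r*dt) * [p*0.000000 + (1-p)*0.000000] = 0.000000
  V(2,1) = exp(-r*dt) * [p*0.000000 + (1-p)*0.132972] = 0.037325
  V(2,2) = exp(-r*dt) * [p*0.132972 + (1-p)*0.809099] = 0.318185
  V(1,0) = exp(-r*dt) * [p*0.000000 + (1-p)*0.037325] = 0.010477
  V(1,1) = exp(-r*dt) * [p*0.037325 + (1-p)*0.318185] = 0.114877
  V(0,0) = exp(-r*dt) * [p*0.010477 + (1-p)*0.114877] = 0.039421

Answer: Price = V(0,0) = 0.0394


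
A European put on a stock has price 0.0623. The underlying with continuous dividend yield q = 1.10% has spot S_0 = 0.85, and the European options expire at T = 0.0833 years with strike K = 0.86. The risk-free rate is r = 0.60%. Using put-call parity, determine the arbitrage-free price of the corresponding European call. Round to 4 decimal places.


Answer: Call price = 0.0520

Derivation:
Put-call parity: C - P = S_0 * exp(-qT) - K * exp(-rT).
S_0 * exp(-qT) = 0.8500 * 0.99908412 = 0.84922150
K * exp(-rT) = 0.8600 * 0.99950032 = 0.85957028
C = P + S*exp(-qT) - K*exp(-rT)
C = 0.0623 + 0.84922150 - 0.85957028 = 0.0520


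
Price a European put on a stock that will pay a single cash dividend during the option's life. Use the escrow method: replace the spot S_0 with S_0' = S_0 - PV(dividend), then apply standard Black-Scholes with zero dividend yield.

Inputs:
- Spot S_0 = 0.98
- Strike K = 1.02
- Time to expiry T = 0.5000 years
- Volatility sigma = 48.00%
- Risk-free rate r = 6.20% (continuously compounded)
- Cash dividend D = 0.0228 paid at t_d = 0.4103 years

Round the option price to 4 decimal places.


PV(D) = D * exp(-r * t_d) = 0.0228 * 0.97488223 = 0.02222731
S_0' = S_0 - PV(D) = 0.9800 - 0.02222731 = 0.95777269
d1 = (ln(S_0'/K) + (r + sigma^2/2)*T) / (sigma*sqrt(T)) = 0.07557959
d2 = d1 - sigma*sqrt(T) = -0.26383167
exp(-rT) = 0.96947557
N(-d1) = 0.46987679; N(-d2) = 0.60404518
P = K * exp(-rT) * N(-d2) - S_0' * N(-d1) = 1.0200 * 0.96947557 * 0.60404518 - 0.95777269 * 0.46987679 = 0.1473

Answer: Price = 0.1473


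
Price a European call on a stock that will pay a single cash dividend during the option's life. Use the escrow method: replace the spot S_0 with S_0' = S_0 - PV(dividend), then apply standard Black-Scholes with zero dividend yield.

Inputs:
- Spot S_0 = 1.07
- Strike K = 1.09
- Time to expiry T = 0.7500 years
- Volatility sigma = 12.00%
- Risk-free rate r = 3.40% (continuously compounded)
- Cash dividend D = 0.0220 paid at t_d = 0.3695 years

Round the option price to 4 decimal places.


Answer: Price = 0.0370

Derivation:
PV(D) = D * exp(-r * t_d) = 0.0220 * 0.98751559 = 0.02172534
S_0' = S_0 - PV(D) = 1.0700 - 0.02172534 = 1.04827466
d1 = (ln(S_0'/K) + (r + sigma^2/2)*T) / (sigma*sqrt(T)) = -0.07825085
d2 = d1 - sigma*sqrt(T) = -0.18217390
exp(-rT) = 0.97482238
N(d1) = 0.46881426; N(d2) = 0.42772313
C = S_0' * N(d1) - K * exp(-rT) * N(d2) = 1.04827466 * 0.46881426 - 1.0900 * 0.97482238 * 0.42772313 = 0.0370


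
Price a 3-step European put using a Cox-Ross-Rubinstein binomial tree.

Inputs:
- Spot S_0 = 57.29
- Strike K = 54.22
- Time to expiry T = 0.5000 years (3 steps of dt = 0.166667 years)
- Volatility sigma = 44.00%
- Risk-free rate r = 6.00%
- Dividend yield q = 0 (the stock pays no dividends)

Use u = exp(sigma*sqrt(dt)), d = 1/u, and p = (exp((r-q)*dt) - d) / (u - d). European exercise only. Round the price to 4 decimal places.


Answer: Price = V(0,0) = 5.1748

Derivation:
dt = T/N = 0.166667
u = exp(sigma*sqrt(dt)) = 1.196774; d = 1/u = 0.835580
p = (exp((r-q)*dt) - d) / (u - d) = 0.483038
Discount per step: exp(-r*dt) = 0.990050
Stock lattice S(k, i) with i counting down-moves:
  k=0: S(0,0) = 57.2900
  k=1: S(1,0) = 68.5632; S(1,1) = 47.8704
  k=2: S(2,0) = 82.0546; S(2,1) = 57.2900; S(2,2) = 39.9995
  k=3: S(3,0) = 98.2007; S(3,1) = 68.5632; S(3,2) = 47.8704; S(3,3) = 33.4228
Terminal payoffs V(N, i) = max(K - S_T, 0):
  V(3,0) = 0.000000; V(3,1) = 0.000000; V(3,2) = 6.349625; V(3,3) = 20.797199
Backward induction: V(k, i) = exp(-r*dt) * [p * V(k+1, i) + (1-p) * V(k+1, i+1)].
  V(2,0) = exp(-r*dt) * [p*0.000000 + (1-p)*0.000000] = 0.000000
  V(2,1) = exp(-r*dt) * [p*0.000000 + (1-p)*6.349625] = 3.249854
  V(2,2) = exp(-r*dt) * [p*6.349625 + (1-p)*20.797199] = 13.680976
  V(1,0) = exp(-r*dt) * [p*0.000000 + (1-p)*3.249854] = 1.663334
  V(1,1) = exp(-r*dt) * [p*3.249854 + (1-p)*13.680976] = 8.556356
  V(0,0) = exp(-r*dt) * [p*1.663334 + (1-p)*8.556356] = 5.174758


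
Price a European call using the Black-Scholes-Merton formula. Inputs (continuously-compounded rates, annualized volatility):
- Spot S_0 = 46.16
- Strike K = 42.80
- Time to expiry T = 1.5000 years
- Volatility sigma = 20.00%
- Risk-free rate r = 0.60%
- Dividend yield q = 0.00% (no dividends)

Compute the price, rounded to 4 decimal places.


d1 = (ln(S/K) + (r - q + 0.5*sigma^2) * T) / (sigma * sqrt(T)) = 0.46775260
d2 = d1 - sigma * sqrt(T) = 0.22280363
exp(-rT) = 0.99104038; exp(-qT) = 1.00000000
C = S_0 * exp(-qT) * N(d1) - K * exp(-rT) * N(d2)
N(d1) = 0.68001924; N(d2) = 0.58815583
C = 46.1600 * 1.00000000 * 0.68001924 - 42.8000 * 0.99104038 * 0.58815583 = 6.4422

Answer: Price = 6.4422


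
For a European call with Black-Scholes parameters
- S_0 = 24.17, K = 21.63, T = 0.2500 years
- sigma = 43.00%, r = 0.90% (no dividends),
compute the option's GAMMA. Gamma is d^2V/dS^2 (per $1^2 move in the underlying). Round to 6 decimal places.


Answer: Gamma = 0.062778

Derivation:
d1 = 0.6343881616; d2 = 0.4193881616
phi(d1) = 0.3262267122; exp(-qT) = 1.0000000000; exp(-rT) = 0.9977525294
Gamma = exp(-qT) * phi(d1) / (S * sigma * sqrt(T)) = 1.0000000000 * 0.3262267122 / (24.1700 * 0.4300 * 0.5000000000) = 0.062778


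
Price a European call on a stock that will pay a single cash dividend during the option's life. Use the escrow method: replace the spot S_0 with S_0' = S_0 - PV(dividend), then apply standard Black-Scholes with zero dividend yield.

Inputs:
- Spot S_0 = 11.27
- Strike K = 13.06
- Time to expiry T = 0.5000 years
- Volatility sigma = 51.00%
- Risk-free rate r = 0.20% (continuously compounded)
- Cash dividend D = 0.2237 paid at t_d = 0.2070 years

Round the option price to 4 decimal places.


Answer: Price = 0.9015

Derivation:
PV(D) = D * exp(-r * t_d) = 0.2237 * 0.99958609 = 0.22360741
S_0' = S_0 - PV(D) = 11.2700 - 0.22360741 = 11.04639259
d1 = (ln(S_0'/K) + (r + sigma^2/2)*T) / (sigma*sqrt(T)) = -0.28124884
d2 = d1 - sigma*sqrt(T) = -0.64187330
exp(-rT) = 0.99900050
N(d1) = 0.38925977; N(d2) = 0.26047773
C = S_0' * N(d1) - K * exp(-rT) * N(d2) = 11.04639259 * 0.38925977 - 13.0600 * 0.99900050 * 0.26047773 = 0.9015


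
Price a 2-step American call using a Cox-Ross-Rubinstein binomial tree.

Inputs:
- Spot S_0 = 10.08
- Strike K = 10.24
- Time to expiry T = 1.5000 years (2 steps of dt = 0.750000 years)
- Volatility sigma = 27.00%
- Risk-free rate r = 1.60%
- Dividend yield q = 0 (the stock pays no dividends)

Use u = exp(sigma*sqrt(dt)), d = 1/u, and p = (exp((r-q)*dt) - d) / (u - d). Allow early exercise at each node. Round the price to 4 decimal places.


dt = T/N = 0.750000
u = exp(sigma*sqrt(dt)) = 1.263426; d = 1/u = 0.791499
p = (exp((r-q)*dt) - d) / (u - d) = 0.467389
Discount per step: exp(-r*dt) = 0.988072
Stock lattice S(k, i) with i counting down-moves:
  k=0: S(0,0) = 10.0800
  k=1: S(1,0) = 12.7353; S(1,1) = 7.9783
  k=2: S(2,0) = 16.0901; S(2,1) = 10.0800; S(2,2) = 6.3148
Terminal payoffs V(N, i) = max(S_T - K, 0):
  V(2,0) = 5.850145; V(2,1) = 0.000000; V(2,2) = 0.000000
Backward induction: V(k, i) = exp(-r*dt) * [p * V(k+1, i) + (1-p) * V(k+1, i+1)]; then take max(V_cont, immediate exercise) for American.
  V(1,0) = exp(-r*dt) * [p*5.850145 + (1-p)*0.000000] = 2.701678; exercise = 2.495331; V(1,0) = max -> 2.701678
  V(1,1) = exp(-r*dt) * [p*0.000000 + (1-p)*0.000000] = 0.000000; exercise = 0.000000; V(1,1) = max -> 0.000000
  V(0,0) = exp(-r*dt) * [p*2.701678 + (1-p)*0.000000] = 1.247672; exercise = 0.000000; V(0,0) = max -> 1.247672

Answer: Price = V(0,0) = 1.2477


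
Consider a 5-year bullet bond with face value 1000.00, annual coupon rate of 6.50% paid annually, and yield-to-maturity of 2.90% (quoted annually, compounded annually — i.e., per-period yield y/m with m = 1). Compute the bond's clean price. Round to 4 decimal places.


Coupon per period c = face * coupon_rate / m = 65.000000
Periods per year m = 1; per-period yield y/m = 0.029000
Number of cashflows N = 5
Cashflows (t years, CF_t, discount factor 1/(1+y/m)^(m*t), PV):
  t = 1.0000: CF_t = 65.000000, DF = 0.971817, PV = 63.168124
  t = 2.0000: CF_t = 65.000000, DF = 0.944429, PV = 61.387876
  t = 3.0000: CF_t = 65.000000, DF = 0.917812, PV = 59.657800
  t = 4.0000: CF_t = 65.000000, DF = 0.891946, PV = 57.976482
  t = 5.0000: CF_t = 1065.000000, DF = 0.866808, PV = 923.150978
Price P = sum_t PV_t = 1165.341260

Answer: Price = 1165.3413


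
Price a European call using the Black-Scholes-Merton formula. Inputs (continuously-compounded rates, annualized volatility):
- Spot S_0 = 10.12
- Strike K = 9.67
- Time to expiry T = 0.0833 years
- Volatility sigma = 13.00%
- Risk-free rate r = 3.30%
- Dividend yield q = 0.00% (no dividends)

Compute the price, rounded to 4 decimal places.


d1 = (ln(S/K) + (r - q + 0.5*sigma^2) * T) / (sigma * sqrt(T)) = 1.30431233
d2 = d1 - sigma * sqrt(T) = 1.26679207
exp(-rT) = 0.99725487; exp(-qT) = 1.00000000
C = S_0 * exp(-qT) * N(d1) - K * exp(-rT) * N(d2)
N(d1) = 0.90393644; N(d2) = 0.89738518
C = 10.1200 * 1.00000000 * 0.90393644 - 9.6700 * 0.99725487 * 0.89738518 = 0.4939

Answer: Price = 0.4939


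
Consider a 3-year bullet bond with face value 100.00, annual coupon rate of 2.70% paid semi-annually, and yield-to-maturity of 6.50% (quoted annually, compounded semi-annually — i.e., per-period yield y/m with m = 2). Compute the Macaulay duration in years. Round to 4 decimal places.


Coupon per period c = face * coupon_rate / m = 1.350000
Periods per year m = 2; per-period yield y/m = 0.032500
Number of cashflows N = 6
Cashflows (t years, CF_t, discount factor 1/(1+y/m)^(m*t), PV):
  t = 0.5000: CF_t = 1.350000, DF = 0.968523, PV = 1.307506
  t = 1.0000: CF_t = 1.350000, DF = 0.938037, PV = 1.266350
  t = 1.5000: CF_t = 1.350000, DF = 0.908510, PV = 1.226489
  t = 2.0000: CF_t = 1.350000, DF = 0.879913, PV = 1.187883
  t = 2.5000: CF_t = 1.350000, DF = 0.852216, PV = 1.150492
  t = 3.0000: CF_t = 101.350000, DF = 0.825391, PV = 83.653360
Price P = sum_t PV_t = 89.792079
Macaulay numerator sum_t t * PV_t:
  t * PV_t at t = 0.5000: 0.653753
  t * PV_t at t = 1.0000: 1.266350
  t * PV_t at t = 1.5000: 1.839733
  t * PV_t at t = 2.0000: 2.375765
  t * PV_t at t = 2.5000: 2.876229
  t * PV_t at t = 3.0000: 250.960081
Macaulay duration D = (sum_t t * PV_t) / P = 259.971911 / 89.792079 = 2.895266

Answer: Macaulay duration = 2.8953 years


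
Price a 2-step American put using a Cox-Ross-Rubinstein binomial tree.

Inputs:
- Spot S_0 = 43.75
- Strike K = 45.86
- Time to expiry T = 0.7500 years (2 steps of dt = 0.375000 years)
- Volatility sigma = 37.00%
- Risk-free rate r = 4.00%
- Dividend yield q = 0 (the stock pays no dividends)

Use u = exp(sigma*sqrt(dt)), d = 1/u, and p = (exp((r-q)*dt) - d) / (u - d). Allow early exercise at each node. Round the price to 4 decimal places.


dt = T/N = 0.375000
u = exp(sigma*sqrt(dt)) = 1.254300; d = 1/u = 0.797257
p = (exp((r-q)*dt) - d) / (u - d) = 0.476664
Discount per step: exp(-r*dt) = 0.985112
Stock lattice S(k, i) with i counting down-moves:
  k=0: S(0,0) = 43.7500
  k=1: S(1,0) = 54.8756; S(1,1) = 34.8800
  k=2: S(2,0) = 68.8305; S(2,1) = 43.7500; S(2,2) = 27.8083
Terminal payoffs V(N, i) = max(K - S_T, 0):
  V(2,0) = 0.000000; V(2,1) = 2.110000; V(2,2) = 18.051659
Backward induction: V(k, i) = exp(-r*dt) * [p * V(k+1, i) + (1-p) * V(k+1, i+1)]; then take max(V_cont, immediate exercise) for American.
  V(1,0) = exp(-r*dt) * [p*0.000000 + (1-p)*2.110000] = 1.087800; exercise = 0.000000; V(1,0) = max -> 1.087800
  V(1,1) = exp(-r*dt) * [p*2.110000 + (1-p)*18.051659] = 10.297226; exercise = 10.979993; V(1,1) = max -> 10.979993
  V(0,0) = exp(-r*dt) * [p*1.087800 + (1-p)*10.979993] = 6.171473; exercise = 2.110000; V(0,0) = max -> 6.171473

Answer: Price = V(0,0) = 6.1715


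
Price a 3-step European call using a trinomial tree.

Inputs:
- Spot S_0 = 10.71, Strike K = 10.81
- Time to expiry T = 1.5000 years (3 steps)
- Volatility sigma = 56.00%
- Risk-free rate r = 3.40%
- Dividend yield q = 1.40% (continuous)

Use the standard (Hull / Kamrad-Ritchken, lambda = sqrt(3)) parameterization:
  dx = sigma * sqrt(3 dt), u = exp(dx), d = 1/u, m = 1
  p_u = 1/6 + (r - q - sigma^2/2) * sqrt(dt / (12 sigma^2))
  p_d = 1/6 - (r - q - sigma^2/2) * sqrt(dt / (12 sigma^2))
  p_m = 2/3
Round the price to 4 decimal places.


dt = T/N = 0.500000; dx = sigma*sqrt(3*dt) = 0.685857
u = exp(dx) = 1.985473; d = 1/u = 0.503658
p_u = 0.116802, p_m = 0.666667, p_d = 0.216531
Discount per step: exp(-r*dt) = 0.983144
Stock lattice S(k, j) with j the centered position index:
  k=0: S(0,+0) = 10.7100
  k=1: S(1,-1) = 5.3942; S(1,+0) = 10.7100; S(1,+1) = 21.2644
  k=2: S(2,-2) = 2.7168; S(2,-1) = 5.3942; S(2,+0) = 10.7100; S(2,+1) = 21.2644; S(2,+2) = 42.2199
  k=3: S(3,-3) = 1.3684; S(3,-2) = 2.7168; S(3,-1) = 5.3942; S(3,+0) = 10.7100; S(3,+1) = 21.2644; S(3,+2) = 42.2199; S(3,+3) = 83.8265
Terminal payoffs V(N, j) = max(S_T - K, 0):
  V(3,-3) = 0.000000; V(3,-2) = 0.000000; V(3,-1) = 0.000000; V(3,+0) = 0.000000; V(3,+1) = 10.454415; V(3,+2) = 31.409920; V(3,+3) = 73.016507
Backward induction: V(k, j) = exp(-r*dt) * [p_u * V(k+1, j+1) + p_m * V(k+1, j) + p_d * V(k+1, j-1)]
  V(2,-2) = exp(-r*dt) * [p_u*0.000000 + p_m*0.000000 + p_d*0.000000] = 0.000000
  V(2,-1) = exp(-r*dt) * [p_u*0.000000 + p_m*0.000000 + p_d*0.000000] = 0.000000
  V(2,+0) = exp(-r*dt) * [p_u*10.454415 + p_m*0.000000 + p_d*0.000000] = 1.200514
  V(2,+1) = exp(-r*dt) * [p_u*31.409920 + p_m*10.454415 + p_d*0.000000] = 10.459030
  V(2,+2) = exp(-r*dt) * [p_u*73.016507 + p_m*31.409920 + p_d*10.454415] = 31.197245
  V(1,-1) = exp(-r*dt) * [p_u*1.200514 + p_m*0.000000 + p_d*0.000000] = 0.137859
  V(1,+0) = exp(-r*dt) * [p_u*10.459030 + p_m*1.200514 + p_d*0.000000] = 1.987896
  V(1,+1) = exp(-r*dt) * [p_u*31.197245 + p_m*10.459030 + p_d*1.200514] = 10.693199
  V(0,+0) = exp(-r*dt) * [p_u*10.693199 + p_m*1.987896 + p_d*0.137859] = 2.560207

Answer: Price = V(0,0) = 2.5602


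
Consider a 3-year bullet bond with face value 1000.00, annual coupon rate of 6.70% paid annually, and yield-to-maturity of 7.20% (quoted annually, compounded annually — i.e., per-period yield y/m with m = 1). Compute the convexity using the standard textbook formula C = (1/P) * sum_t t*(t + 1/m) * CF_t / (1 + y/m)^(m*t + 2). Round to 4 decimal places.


Coupon per period c = face * coupon_rate / m = 67.000000
Periods per year m = 1; per-period yield y/m = 0.072000
Number of cashflows N = 3
Cashflows (t years, CF_t, discount factor 1/(1+y/m)^(m*t), PV):
  t = 1.0000: CF_t = 67.000000, DF = 0.932836, PV = 62.500000
  t = 2.0000: CF_t = 67.000000, DF = 0.870183, PV = 58.302239
  t = 3.0000: CF_t = 1067.000000, DF = 0.811738, PV = 866.123981
Price P = sum_t PV_t = 986.926220
Convexity numerator sum_t t*(t + 1/m) * CF_t / (1+y/m)^(m*t + 2):
  t = 1.0000: term = 108.772834
  t = 2.0000: term = 304.401587
  t = 3.0000: term = 9044.232926
Convexity = (1/P) * sum = 9457.407346 / 986.926220 = 9.582689

Answer: Convexity = 9.5827


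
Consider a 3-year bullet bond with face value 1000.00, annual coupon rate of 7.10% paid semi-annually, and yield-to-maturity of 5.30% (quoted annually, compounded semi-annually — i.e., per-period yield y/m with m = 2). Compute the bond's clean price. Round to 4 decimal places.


Coupon per period c = face * coupon_rate / m = 35.500000
Periods per year m = 2; per-period yield y/m = 0.026500
Number of cashflows N = 6
Cashflows (t years, CF_t, discount factor 1/(1+y/m)^(m*t), PV):
  t = 0.5000: CF_t = 35.500000, DF = 0.974184, PV = 34.583536
  t = 1.0000: CF_t = 35.500000, DF = 0.949035, PV = 33.690732
  t = 1.5000: CF_t = 35.500000, DF = 0.924535, PV = 32.820976
  t = 2.0000: CF_t = 35.500000, DF = 0.900667, PV = 31.973674
  t = 2.5000: CF_t = 35.500000, DF = 0.877415, PV = 31.148245
  t = 3.0000: CF_t = 1035.500000, DF = 0.854764, PV = 885.108234
Price P = sum_t PV_t = 1049.325397

Answer: Price = 1049.3254


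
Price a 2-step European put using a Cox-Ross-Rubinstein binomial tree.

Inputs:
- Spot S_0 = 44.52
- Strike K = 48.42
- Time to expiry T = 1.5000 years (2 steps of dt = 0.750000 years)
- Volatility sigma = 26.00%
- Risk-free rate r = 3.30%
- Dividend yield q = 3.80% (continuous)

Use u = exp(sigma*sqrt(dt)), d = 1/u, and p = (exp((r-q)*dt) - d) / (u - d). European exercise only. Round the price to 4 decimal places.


Answer: Price = V(0,0) = 7.8990

Derivation:
dt = T/N = 0.750000
u = exp(sigma*sqrt(dt)) = 1.252531; d = 1/u = 0.798383
p = (exp((r-q)*dt) - d) / (u - d) = 0.435703
Discount per step: exp(-r*dt) = 0.975554
Stock lattice S(k, i) with i counting down-moves:
  k=0: S(0,0) = 44.5200
  k=1: S(1,0) = 55.7627; S(1,1) = 35.5440
  k=2: S(2,0) = 69.8445; S(2,1) = 44.5200; S(2,2) = 28.3777
Terminal payoffs V(N, i) = max(K - S_T, 0):
  V(2,0) = 0.000000; V(2,1) = 3.900000; V(2,2) = 20.042252
Backward induction: V(k, i) = exp(-r*dt) * [p * V(k+1, i) + (1-p) * V(k+1, i+1)].
  V(1,0) = exp(-r*dt) * [p*0.000000 + (1-p)*3.900000] = 2.146957
  V(1,1) = exp(-r*dt) * [p*3.900000 + (1-p)*20.042252] = 12.690999
  V(0,0) = exp(-r*dt) * [p*2.146957 + (1-p)*12.690999] = 7.898987


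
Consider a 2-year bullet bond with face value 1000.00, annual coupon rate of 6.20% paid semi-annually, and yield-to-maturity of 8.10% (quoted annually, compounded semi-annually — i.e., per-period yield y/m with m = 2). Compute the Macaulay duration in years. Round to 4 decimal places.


Coupon per period c = face * coupon_rate / m = 31.000000
Periods per year m = 2; per-period yield y/m = 0.040500
Number of cashflows N = 4
Cashflows (t years, CF_t, discount factor 1/(1+y/m)^(m*t), PV):
  t = 0.5000: CF_t = 31.000000, DF = 0.961076, PV = 29.793369
  t = 1.0000: CF_t = 31.000000, DF = 0.923668, PV = 28.633704
  t = 1.5000: CF_t = 31.000000, DF = 0.887715, PV = 27.519177
  t = 2.0000: CF_t = 1031.000000, DF = 0.853162, PV = 879.610342
Price P = sum_t PV_t = 965.556591
Macaulay numerator sum_t t * PV_t:
  t * PV_t at t = 0.5000: 14.896684
  t * PV_t at t = 1.0000: 28.633704
  t * PV_t at t = 1.5000: 41.278765
  t * PV_t at t = 2.0000: 1759.220685
Macaulay duration D = (sum_t t * PV_t) / P = 1844.029838 / 965.556591 = 1.909810

Answer: Macaulay duration = 1.9098 years


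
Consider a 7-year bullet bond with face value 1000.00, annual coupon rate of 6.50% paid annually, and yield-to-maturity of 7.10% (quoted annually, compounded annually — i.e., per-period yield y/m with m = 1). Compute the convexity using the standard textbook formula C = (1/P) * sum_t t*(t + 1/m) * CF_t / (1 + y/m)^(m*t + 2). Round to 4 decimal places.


Answer: Convexity = 37.9936

Derivation:
Coupon per period c = face * coupon_rate / m = 65.000000
Periods per year m = 1; per-period yield y/m = 0.071000
Number of cashflows N = 7
Cashflows (t years, CF_t, discount factor 1/(1+y/m)^(m*t), PV):
  t = 1.0000: CF_t = 65.000000, DF = 0.933707, PV = 60.690943
  t = 2.0000: CF_t = 65.000000, DF = 0.871808, PV = 56.667547
  t = 3.0000: CF_t = 65.000000, DF = 0.814013, PV = 52.910875
  t = 4.0000: CF_t = 65.000000, DF = 0.760050, PV = 49.403245
  t = 5.0000: CF_t = 65.000000, DF = 0.709664, PV = 46.128146
  t = 6.0000: CF_t = 65.000000, DF = 0.662618, PV = 43.070165
  t = 7.0000: CF_t = 1065.000000, DF = 0.618691, PV = 658.905772
Price P = sum_t PV_t = 967.776693
Convexity numerator sum_t t*(t + 1/m) * CF_t / (1+y/m)^(m*t + 2):
  t = 1.0000: term = 105.821750
  t = 2.0000: term = 296.419468
  t = 3.0000: term = 553.537756
  t = 4.0000: term = 861.403292
  t = 5.0000: term = 1206.447188
  t = 6.0000: term = 1577.055148
  t = 7.0000: term = 32168.617539
Convexity = (1/P) * sum = 36769.302141 / 967.776693 = 37.993581


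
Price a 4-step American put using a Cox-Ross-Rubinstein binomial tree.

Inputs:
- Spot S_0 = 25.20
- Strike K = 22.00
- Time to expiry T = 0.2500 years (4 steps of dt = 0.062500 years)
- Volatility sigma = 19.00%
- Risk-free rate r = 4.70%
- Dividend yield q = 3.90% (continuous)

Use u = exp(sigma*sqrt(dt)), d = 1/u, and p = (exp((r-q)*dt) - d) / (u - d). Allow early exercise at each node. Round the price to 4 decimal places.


Answer: Price = V(0,0) = 0.0756

Derivation:
dt = T/N = 0.062500
u = exp(sigma*sqrt(dt)) = 1.048646; d = 1/u = 0.953610
p = (exp((r-q)*dt) - d) / (u - d) = 0.493390
Discount per step: exp(-r*dt) = 0.997067
Stock lattice S(k, i) with i counting down-moves:
  k=0: S(0,0) = 25.2000
  k=1: S(1,0) = 26.4259; S(1,1) = 24.0310
  k=2: S(2,0) = 27.7114; S(2,1) = 25.2000; S(2,2) = 22.9162
  k=3: S(3,0) = 29.0595; S(3,1) = 26.4259; S(3,2) = 24.0310; S(3,3) = 21.8531
  k=4: S(4,0) = 30.4731; S(4,1) = 27.7114; S(4,2) = 25.2000; S(4,3) = 22.9162; S(4,4) = 20.8394
Terminal payoffs V(N, i) = max(K - S_T, 0):
  V(4,0) = 0.000000; V(4,1) = 0.000000; V(4,2) = 0.000000; V(4,3) = 0.000000; V(4,4) = 1.160630
Backward induction: V(k, i) = exp(-r*dt) * [p * V(k+1, i) + (1-p) * V(k+1, i+1)]; then take max(V_cont, immediate exercise) for American.
  V(3,0) = exp(-r*dt) * [p*0.000000 + (1-p)*0.000000] = 0.000000; exercise = 0.000000; V(3,0) = max -> 0.000000
  V(3,1) = exp(-r*dt) * [p*0.000000 + (1-p)*0.000000] = 0.000000; exercise = 0.000000; V(3,1) = max -> 0.000000
  V(3,2) = exp(-r*dt) * [p*0.000000 + (1-p)*0.000000] = 0.000000; exercise = 0.000000; V(3,2) = max -> 0.000000
  V(3,3) = exp(-r*dt) * [p*0.000000 + (1-p)*1.160630] = 0.586262; exercise = 0.146874; V(3,3) = max -> 0.586262
  V(2,0) = exp(-r*dt) * [p*0.000000 + (1-p)*0.000000] = 0.000000; exercise = 0.000000; V(2,0) = max -> 0.000000
  V(2,1) = exp(-r*dt) * [p*0.000000 + (1-p)*0.000000] = 0.000000; exercise = 0.000000; V(2,1) = max -> 0.000000
  V(2,2) = exp(-r*dt) * [p*0.000000 + (1-p)*0.586262] = 0.296135; exercise = 0.000000; V(2,2) = max -> 0.296135
  V(1,0) = exp(-r*dt) * [p*0.000000 + (1-p)*0.000000] = 0.000000; exercise = 0.000000; V(1,0) = max -> 0.000000
  V(1,1) = exp(-r*dt) * [p*0.000000 + (1-p)*0.296135] = 0.149585; exercise = 0.000000; V(1,1) = max -> 0.149585
  V(0,0) = exp(-r*dt) * [p*0.000000 + (1-p)*0.149585] = 0.075559; exercise = 0.000000; V(0,0) = max -> 0.075559


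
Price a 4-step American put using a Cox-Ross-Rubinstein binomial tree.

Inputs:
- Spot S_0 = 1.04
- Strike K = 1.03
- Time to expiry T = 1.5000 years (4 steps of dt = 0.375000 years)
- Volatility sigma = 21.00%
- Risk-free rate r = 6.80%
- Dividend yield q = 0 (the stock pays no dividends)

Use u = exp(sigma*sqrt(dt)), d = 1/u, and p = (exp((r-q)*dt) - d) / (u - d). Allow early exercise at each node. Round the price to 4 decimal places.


dt = T/N = 0.375000
u = exp(sigma*sqrt(dt)) = 1.137233; d = 1/u = 0.879327
p = (exp((r-q)*dt) - d) / (u - d) = 0.568039
Discount per step: exp(-r*dt) = 0.974822
Stock lattice S(k, i) with i counting down-moves:
  k=0: S(0,0) = 1.0400
  k=1: S(1,0) = 1.1827; S(1,1) = 0.9145
  k=2: S(2,0) = 1.3450; S(2,1) = 1.0400; S(2,2) = 0.8041
  k=3: S(3,0) = 1.5296; S(3,1) = 1.1827; S(3,2) = 0.9145; S(3,3) = 0.7071
  k=4: S(4,0) = 1.7395; S(4,1) = 1.3450; S(4,2) = 1.0400; S(4,3) = 0.8041; S(4,4) = 0.6218
Terminal payoffs V(N, i) = max(K - S_T, 0):
  V(4,0) = 0.000000; V(4,1) = 0.000000; V(4,2) = 0.000000; V(4,3) = 0.225855; V(4,4) = 0.408222
Backward induction: V(k, i) = exp(-r*dt) * [p * V(k+1, i) + (1-p) * V(k+1, i+1)]; then take max(V_cont, immediate exercise) for American.
  V(3,0) = exp(-r*dt) * [p*0.000000 + (1-p)*0.000000] = 0.000000; exercise = 0.000000; V(3,0) = max -> 0.000000
  V(3,1) = exp(-r*dt) * [p*0.000000 + (1-p)*0.000000] = 0.000000; exercise = 0.000000; V(3,1) = max -> 0.000000
  V(3,2) = exp(-r*dt) * [p*0.000000 + (1-p)*0.225855] = 0.095104; exercise = 0.115500; V(3,2) = max -> 0.115500
  V(3,3) = exp(-r*dt) * [p*0.225855 + (1-p)*0.408222] = 0.296961; exercise = 0.322893; V(3,3) = max -> 0.322893
  V(2,0) = exp(-r*dt) * [p*0.000000 + (1-p)*0.000000] = 0.000000; exercise = 0.000000; V(2,0) = max -> 0.000000
  V(2,1) = exp(-r*dt) * [p*0.000000 + (1-p)*0.115500] = 0.048635; exercise = 0.000000; V(2,1) = max -> 0.048635
  V(2,2) = exp(-r*dt) * [p*0.115500 + (1-p)*0.322893] = 0.199922; exercise = 0.225855; V(2,2) = max -> 0.225855
  V(1,0) = exp(-r*dt) * [p*0.000000 + (1-p)*0.048635] = 0.020480; exercise = 0.000000; V(1,0) = max -> 0.020480
  V(1,1) = exp(-r*dt) * [p*0.048635 + (1-p)*0.225855] = 0.122035; exercise = 0.115500; V(1,1) = max -> 0.122035
  V(0,0) = exp(-r*dt) * [p*0.020480 + (1-p)*0.122035] = 0.062727; exercise = 0.000000; V(0,0) = max -> 0.062727

Answer: Price = V(0,0) = 0.0627


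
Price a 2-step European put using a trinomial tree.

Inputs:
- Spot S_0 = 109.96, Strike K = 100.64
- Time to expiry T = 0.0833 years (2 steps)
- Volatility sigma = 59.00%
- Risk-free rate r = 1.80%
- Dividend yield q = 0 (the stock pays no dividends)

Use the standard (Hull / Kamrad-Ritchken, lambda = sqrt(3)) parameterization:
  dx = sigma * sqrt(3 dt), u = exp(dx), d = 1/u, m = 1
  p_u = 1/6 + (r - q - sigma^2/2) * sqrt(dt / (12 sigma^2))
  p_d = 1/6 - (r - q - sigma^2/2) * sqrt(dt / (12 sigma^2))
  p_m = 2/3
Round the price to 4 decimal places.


dt = T/N = 0.041650; dx = sigma*sqrt(3*dt) = 0.208555
u = exp(dx) = 1.231896; d = 1/u = 0.811757
p_u = 0.151084, p_m = 0.666667, p_d = 0.182249
Discount per step: exp(-r*dt) = 0.999251
Stock lattice S(k, j) with j the centered position index:
  k=0: S(0,+0) = 109.9600
  k=1: S(1,-1) = 89.2608; S(1,+0) = 109.9600; S(1,+1) = 135.4593
  k=2: S(2,-2) = 72.4580; S(2,-1) = 89.2608; S(2,+0) = 109.9600; S(2,+1) = 135.4593; S(2,+2) = 166.8719
Terminal payoffs V(N, j) = max(K - S_T, 0):
  V(2,-2) = 28.181998; V(2,-1) = 11.379248; V(2,+0) = 0.000000; V(2,+1) = 0.000000; V(2,+2) = 0.000000
Backward induction: V(k, j) = exp(-r*dt) * [p_u * V(k+1, j+1) + p_m * V(k+1, j) + p_d * V(k+1, j-1)]
  V(1,-1) = exp(-r*dt) * [p_u*0.000000 + p_m*11.379248 + p_d*28.181998] = 12.712768
  V(1,+0) = exp(-r*dt) * [p_u*0.000000 + p_m*0.000000 + p_d*11.379248] = 2.072301
  V(1,+1) = exp(-r*dt) * [p_u*0.000000 + p_m*0.000000 + p_d*0.000000] = 0.000000
  V(0,+0) = exp(-r*dt) * [p_u*0.000000 + p_m*2.072301 + p_d*12.712768] = 3.695650

Answer: Price = V(0,0) = 3.6956


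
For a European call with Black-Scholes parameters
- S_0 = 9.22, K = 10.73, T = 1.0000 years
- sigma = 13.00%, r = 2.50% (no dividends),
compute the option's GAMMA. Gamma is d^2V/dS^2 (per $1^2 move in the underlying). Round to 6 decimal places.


Answer: Gamma = 0.220122

Derivation:
d1 = -0.9093732236; d2 = -1.0393732236
phi(d1) = 0.2638384320; exp(-qT) = 1.0000000000; exp(-rT) = 0.9753099120
Gamma = exp(-qT) * phi(d1) / (S * sigma * sqrt(T)) = 1.0000000000 * 0.2638384320 / (9.2200 * 0.1300 * 1.0000000000) = 0.220122


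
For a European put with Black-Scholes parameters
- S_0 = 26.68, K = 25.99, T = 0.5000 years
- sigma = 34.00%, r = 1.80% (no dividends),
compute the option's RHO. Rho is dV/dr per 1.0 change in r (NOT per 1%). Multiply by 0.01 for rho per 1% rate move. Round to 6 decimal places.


d1 = 0.2666307189; d2 = 0.0262144133
phi(d1) = 0.3850105651; exp(-qT) = 1.0000000000; exp(-rT) = 0.9910403788
N(-d2) = 0.4895431598
Rho = -K*T*exp(-rT)*N(-d2) = -25.9900 * 0.5000 * 0.9910403788 * 0.4895431598 = -6.304616

Answer: Rho = -6.304616


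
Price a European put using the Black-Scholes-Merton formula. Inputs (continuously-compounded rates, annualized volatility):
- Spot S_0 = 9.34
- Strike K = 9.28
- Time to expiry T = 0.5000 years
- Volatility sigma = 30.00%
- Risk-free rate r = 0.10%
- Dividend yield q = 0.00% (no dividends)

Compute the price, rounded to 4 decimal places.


d1 = (ln(S/K) + (r - q + 0.5*sigma^2) * T) / (sigma * sqrt(T)) = 0.13880367
d2 = d1 - sigma * sqrt(T) = -0.07332836
exp(-rT) = 0.99950012; exp(-qT) = 1.00000000
P = K * exp(-rT) * N(-d2) - S_0 * exp(-qT) * N(-d1)
N(-d1) = 0.44480265; N(-d2) = 0.52922759
P = 9.2800 * 0.99950012 * 0.52922759 - 9.3400 * 1.00000000 * 0.44480265 = 0.7543

Answer: Price = 0.7543


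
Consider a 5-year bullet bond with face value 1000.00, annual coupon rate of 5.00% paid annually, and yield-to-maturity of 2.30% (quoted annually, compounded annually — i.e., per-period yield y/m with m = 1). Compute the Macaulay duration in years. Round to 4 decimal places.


Answer: Macaulay duration = 4.5756 years

Derivation:
Coupon per period c = face * coupon_rate / m = 50.000000
Periods per year m = 1; per-period yield y/m = 0.023000
Number of cashflows N = 5
Cashflows (t years, CF_t, discount factor 1/(1+y/m)^(m*t), PV):
  t = 1.0000: CF_t = 50.000000, DF = 0.977517, PV = 48.875855
  t = 2.0000: CF_t = 50.000000, DF = 0.955540, PV = 47.776985
  t = 3.0000: CF_t = 50.000000, DF = 0.934056, PV = 46.702820
  t = 4.0000: CF_t = 50.000000, DF = 0.913056, PV = 45.652805
  t = 5.0000: CF_t = 1050.000000, DF = 0.892528, PV = 937.154361
Price P = sum_t PV_t = 1126.162826
Macaulay numerator sum_t t * PV_t:
  t * PV_t at t = 1.0000: 48.875855
  t * PV_t at t = 2.0000: 95.553969
  t * PV_t at t = 3.0000: 140.108459
  t * PV_t at t = 4.0000: 182.611221
  t * PV_t at t = 5.0000: 4685.771805
Macaulay duration D = (sum_t t * PV_t) / P = 5152.921311 / 1126.162826 = 4.575645


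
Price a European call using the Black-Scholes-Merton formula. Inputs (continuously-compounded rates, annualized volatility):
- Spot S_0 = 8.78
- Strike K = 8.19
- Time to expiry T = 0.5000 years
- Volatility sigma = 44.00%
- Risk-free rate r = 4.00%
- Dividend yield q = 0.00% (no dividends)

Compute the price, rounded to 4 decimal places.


Answer: Price = 1.4574

Derivation:
d1 = (ln(S/K) + (r - q + 0.5*sigma^2) * T) / (sigma * sqrt(T)) = 0.44342830
d2 = d1 - sigma * sqrt(T) = 0.13230132
exp(-rT) = 0.98019867; exp(-qT) = 1.00000000
C = S_0 * exp(-qT) * N(d1) - K * exp(-rT) * N(d2)
N(d1) = 0.67127202; N(d2) = 0.55262702
C = 8.7800 * 1.00000000 * 0.67127202 - 8.1900 * 0.98019867 * 0.55262702 = 1.4574
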